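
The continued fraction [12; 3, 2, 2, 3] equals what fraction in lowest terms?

713/58

Using pₖ = aₖpₖ₋₁ + pₖ₋₂ and qₖ = aₖqₖ₋₁ + qₖ₋₂:
  k=0: a=12, p=12, q=1
  k=1: a=3, p=37, q=3
  k=2: a=2, p=86, q=7
  k=3: a=2, p=209, q=17
  k=4: a=3, p=713, q=58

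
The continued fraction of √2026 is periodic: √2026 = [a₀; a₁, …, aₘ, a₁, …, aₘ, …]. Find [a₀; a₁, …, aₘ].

[45; 90]

a₀ = ⌊√2026⌋ = 45.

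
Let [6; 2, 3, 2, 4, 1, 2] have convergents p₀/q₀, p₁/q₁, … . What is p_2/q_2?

45/7

Using pₖ = aₖpₖ₋₁ + pₖ₋₂, qₖ = aₖqₖ₋₁ + qₖ₋₂ (with p₋₁=1, p₋₂=0, q₋₁=0, q₋₂=1):
  k=0: a=6, p=6, q=1
  k=1: a=2, p=13, q=2
  k=2: a=3, p=45, q=7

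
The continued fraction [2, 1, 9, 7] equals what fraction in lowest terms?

Fold from the inside: start with 7/1.
  9 + 1/7 = 64/7
  1 + 7/64 = 71/64
  2 + 64/71 = 206/71

206/71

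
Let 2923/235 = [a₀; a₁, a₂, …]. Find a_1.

2923 = 12·235 + 103   →  a_0 = 12
235 = 2·103 + 29   →  a_1 = 2

2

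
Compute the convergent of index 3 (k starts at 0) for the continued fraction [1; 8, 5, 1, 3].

Using pₖ = aₖpₖ₋₁ + pₖ₋₂, qₖ = aₖqₖ₋₁ + qₖ₋₂ (with p₋₁=1, p₋₂=0, q₋₁=0, q₋₂=1):
  k=0: a=1, p=1, q=1
  k=1: a=8, p=9, q=8
  k=2: a=5, p=46, q=41
  k=3: a=1, p=55, q=49

55/49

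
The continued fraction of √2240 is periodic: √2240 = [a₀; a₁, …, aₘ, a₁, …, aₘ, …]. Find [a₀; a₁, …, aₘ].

a₀ = ⌊√2240⌋ = 47.
With m₀=0, d₀=1 and mₖ₊₁ = dₖaₖ − mₖ, dₖ₊₁ = (n − mₖ₊₁²)/dₖ, aₖ₊₁ = ⌊(a₀+mₖ₊₁)/dₖ₊₁⌋:
  k=1: m=47, d=31, a=3
  k=2: m=46, d=4, a=23
  k=3: m=46, d=31, a=3
  k=4: m=47, d=1, a=94
d=1 and a=2a₀=94 at k=4, so the next step gives (m, d) = (47, 31) again — its k=1 value — and the period has length 4.

[47; 3, 23, 3, 94]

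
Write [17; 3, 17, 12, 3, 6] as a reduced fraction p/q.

211822/12225

Using pₖ = aₖpₖ₋₁ + pₖ₋₂ and qₖ = aₖqₖ₋₁ + qₖ₋₂:
  k=0: a=17, p=17, q=1
  k=1: a=3, p=52, q=3
  k=2: a=17, p=901, q=52
  k=3: a=12, p=10864, q=627
  k=4: a=3, p=33493, q=1933
  k=5: a=6, p=211822, q=12225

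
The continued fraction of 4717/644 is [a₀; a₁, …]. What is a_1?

4717 = 7·644 + 209   →  a_0 = 7
644 = 3·209 + 17   →  a_1 = 3

3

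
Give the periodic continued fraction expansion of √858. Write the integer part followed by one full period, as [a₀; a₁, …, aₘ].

a₀ = ⌊√858⌋ = 29.
With m₀=0, d₀=1 and mₖ₊₁ = dₖaₖ − mₖ, dₖ₊₁ = (n − mₖ₊₁²)/dₖ, aₖ₊₁ = ⌊(a₀+mₖ₊₁)/dₖ₊₁⌋:
  k=1: m=29, d=17, a=3
  k=2: m=22, d=22, a=2
  k=3: m=22, d=17, a=3
  k=4: m=29, d=1, a=58
d=1 and a=2a₀=58 at k=4, so the next step gives (m, d) = (29, 17) again — its k=1 value — and the period has length 4.

[29; 3, 2, 3, 58]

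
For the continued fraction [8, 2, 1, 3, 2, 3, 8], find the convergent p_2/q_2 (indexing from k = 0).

Using pₖ = aₖpₖ₋₁ + pₖ₋₂, qₖ = aₖqₖ₋₁ + qₖ₋₂ (with p₋₁=1, p₋₂=0, q₋₁=0, q₋₂=1):
  k=0: a=8, p=8, q=1
  k=1: a=2, p=17, q=2
  k=2: a=1, p=25, q=3

25/3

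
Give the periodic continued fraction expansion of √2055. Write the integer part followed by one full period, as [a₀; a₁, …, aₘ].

[45; 3, 90]

a₀ = ⌊√2055⌋ = 45.
With m₀=0, d₀=1 and mₖ₊₁ = dₖaₖ − mₖ, dₖ₊₁ = (n − mₖ₊₁²)/dₖ, aₖ₊₁ = ⌊(a₀+mₖ₊₁)/dₖ₊₁⌋:
  k=1: m=45, d=30, a=3
  k=2: m=45, d=1, a=90
d=1 and a=2a₀=90 at k=2, so the next step gives (m, d) = (45, 30) again — its k=1 value — and the period has length 2.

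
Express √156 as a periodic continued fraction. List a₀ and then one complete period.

[12; 2, 24]

a₀ = ⌊√156⌋ = 12.
With m₀=0, d₀=1 and mₖ₊₁ = dₖaₖ − mₖ, dₖ₊₁ = (n − mₖ₊₁²)/dₖ, aₖ₊₁ = ⌊(a₀+mₖ₊₁)/dₖ₊₁⌋:
  k=1: m=12, d=12, a=2
  k=2: m=12, d=1, a=24
d=1 and a=2a₀=24 at k=2, so the next step gives (m, d) = (12, 12) again — its k=1 value — and the period has length 2.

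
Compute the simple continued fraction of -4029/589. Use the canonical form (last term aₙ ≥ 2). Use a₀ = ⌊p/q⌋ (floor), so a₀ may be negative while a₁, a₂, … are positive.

-4029 = -7·589 + 94
589 = 6·94 + 25
94 = 3·25 + 19
25 = 1·19 + 6
19 = 3·6 + 1
6 = 6·1 + 0  (stop)
So -4029/589 = [-7; 6, 3, 1, 3, 6].

[-7; 6, 3, 1, 3, 6]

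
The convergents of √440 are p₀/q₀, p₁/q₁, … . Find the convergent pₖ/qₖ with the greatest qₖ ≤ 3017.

√440 = [20; 1, 40, …] (period length 2).
Convergents:
  p_0/q_0 = 20/1
  p_1/q_1 = 21/1
  p_2/q_2 = 860/41
  p_3/q_3 = 881/42
  p_4/q_4 = 36100/1721
  p_5/q_5 = 36981/1763
  p_6/q_6 = 1515340/72241
q_5 = 1763 ≤ 3017 < 72241 = q_6, so the answer is 36981/1763.

36981/1763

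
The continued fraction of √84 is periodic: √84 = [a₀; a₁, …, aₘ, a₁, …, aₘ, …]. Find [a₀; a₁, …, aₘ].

[9; 6, 18]

a₀ = ⌊√84⌋ = 9.
With m₀=0, d₀=1 and mₖ₊₁ = dₖaₖ − mₖ, dₖ₊₁ = (n − mₖ₊₁²)/dₖ, aₖ₊₁ = ⌊(a₀+mₖ₊₁)/dₖ₊₁⌋:
  k=1: m=9, d=3, a=6
  k=2: m=9, d=1, a=18
d=1 and a=2a₀=18 at k=2, so the next step gives (m, d) = (9, 3) again — its k=1 value — and the period has length 2.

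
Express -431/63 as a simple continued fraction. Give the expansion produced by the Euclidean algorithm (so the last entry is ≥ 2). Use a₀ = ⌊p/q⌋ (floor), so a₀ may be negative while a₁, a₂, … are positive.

-431 = -7×63 + 10
63 = 6×10 + 3
10 = 3×3 + 1
3 = 3×1 + 0  (stop)
So -431/63 = [-7; 6, 3, 3].

[-7; 6, 3, 3]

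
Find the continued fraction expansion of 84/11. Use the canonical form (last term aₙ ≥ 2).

84 = 7×11 + 7
11 = 1×7 + 4
7 = 1×4 + 3
4 = 1×3 + 1
3 = 3×1 + 0  (stop)
So 84/11 = [7; 1, 1, 1, 3].

[7; 1, 1, 1, 3]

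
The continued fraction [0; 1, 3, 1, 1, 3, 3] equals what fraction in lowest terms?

82/105

Using pₖ = aₖpₖ₋₁ + pₖ₋₂ and qₖ = aₖqₖ₋₁ + qₖ₋₂:
  k=0: a=0, p=0, q=1
  k=1: a=1, p=1, q=1
  k=2: a=3, p=3, q=4
  k=3: a=1, p=4, q=5
  k=4: a=1, p=7, q=9
  k=5: a=3, p=25, q=32
  k=6: a=3, p=82, q=105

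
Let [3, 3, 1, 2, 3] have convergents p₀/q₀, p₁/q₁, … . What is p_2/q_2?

13/4

Using pₖ = aₖpₖ₋₁ + pₖ₋₂, qₖ = aₖqₖ₋₁ + qₖ₋₂ (with p₋₁=1, p₋₂=0, q₋₁=0, q₋₂=1):
  k=0: a=3, p=3, q=1
  k=1: a=3, p=10, q=3
  k=2: a=1, p=13, q=4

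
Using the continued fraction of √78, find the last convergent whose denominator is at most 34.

53/6

√78 = [8; 1, 4, 1, 16, …] (period length 4).
Convergents:
  p_0/q_0 = 8/1
  p_1/q_1 = 9/1
  p_2/q_2 = 44/5
  p_3/q_3 = 53/6
  p_4/q_4 = 892/101
q_3 = 6 ≤ 34 < 101 = q_4, so the answer is 53/6.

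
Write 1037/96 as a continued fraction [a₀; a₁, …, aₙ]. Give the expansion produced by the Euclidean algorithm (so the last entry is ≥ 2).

1037 = 10·96 + 77
96 = 1·77 + 19
77 = 4·19 + 1
19 = 19·1 + 0  (stop)
So 1037/96 = [10; 1, 4, 19].

[10; 1, 4, 19]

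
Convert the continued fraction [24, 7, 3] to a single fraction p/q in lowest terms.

Using pₖ = aₖpₖ₋₁ + pₖ₋₂ and qₖ = aₖqₖ₋₁ + qₖ₋₂:
  k=0: a=24, p=24, q=1
  k=1: a=7, p=169, q=7
  k=2: a=3, p=531, q=22

531/22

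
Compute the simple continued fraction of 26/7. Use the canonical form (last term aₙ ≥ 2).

26 = 3*7 + 5
7 = 1*5 + 2
5 = 2*2 + 1
2 = 2*1 + 0  (stop)
So 26/7 = [3; 1, 2, 2].

[3; 1, 2, 2]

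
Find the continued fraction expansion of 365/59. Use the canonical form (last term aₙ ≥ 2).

[6; 5, 2, 1, 3]

365 = 6·59 + 11
59 = 5·11 + 4
11 = 2·4 + 3
4 = 1·3 + 1
3 = 3·1 + 0  (stop)
So 365/59 = [6; 5, 2, 1, 3].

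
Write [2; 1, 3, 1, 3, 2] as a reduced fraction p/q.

120/43

Using pₖ = aₖpₖ₋₁ + pₖ₋₂ and qₖ = aₖqₖ₋₁ + qₖ₋₂:
  k=0: a=2, p=2, q=1
  k=1: a=1, p=3, q=1
  k=2: a=3, p=11, q=4
  k=3: a=1, p=14, q=5
  k=4: a=3, p=53, q=19
  k=5: a=2, p=120, q=43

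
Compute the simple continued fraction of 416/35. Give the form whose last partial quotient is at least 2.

[11; 1, 7, 1, 3]

416 = 11*35 + 31
35 = 1*31 + 4
31 = 7*4 + 3
4 = 1*3 + 1
3 = 3*1 + 0  (stop)
So 416/35 = [11; 1, 7, 1, 3].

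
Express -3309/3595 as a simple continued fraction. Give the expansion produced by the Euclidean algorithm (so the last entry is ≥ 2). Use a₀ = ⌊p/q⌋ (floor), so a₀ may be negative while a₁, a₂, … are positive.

-3309 = -1*3595 + 286
3595 = 12*286 + 163
286 = 1*163 + 123
163 = 1*123 + 40
123 = 3*40 + 3
40 = 13*3 + 1
3 = 3*1 + 0  (stop)
So -3309/3595 = [-1; 12, 1, 1, 3, 13, 3].

[-1; 12, 1, 1, 3, 13, 3]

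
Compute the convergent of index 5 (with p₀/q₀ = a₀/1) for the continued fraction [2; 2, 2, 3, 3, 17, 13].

2336/969

Using pₖ = aₖpₖ₋₁ + pₖ₋₂, qₖ = aₖqₖ₋₁ + qₖ₋₂ (with p₋₁=1, p₋₂=0, q₋₁=0, q₋₂=1):
  k=0: a=2, p=2, q=1
  k=1: a=2, p=5, q=2
  k=2: a=2, p=12, q=5
  k=3: a=3, p=41, q=17
  k=4: a=3, p=135, q=56
  k=5: a=17, p=2336, q=969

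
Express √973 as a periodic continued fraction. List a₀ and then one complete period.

[31; 5, 5, 2, 8, 2, 5, 5, 62]

a₀ = ⌊√973⌋ = 31.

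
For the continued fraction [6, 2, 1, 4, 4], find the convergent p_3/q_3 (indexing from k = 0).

Using pₖ = aₖpₖ₋₁ + pₖ₋₂, qₖ = aₖqₖ₋₁ + qₖ₋₂ (with p₋₁=1, p₋₂=0, q₋₁=0, q₋₂=1):
  k=0: a=6, p=6, q=1
  k=1: a=2, p=13, q=2
  k=2: a=1, p=19, q=3
  k=3: a=4, p=89, q=14

89/14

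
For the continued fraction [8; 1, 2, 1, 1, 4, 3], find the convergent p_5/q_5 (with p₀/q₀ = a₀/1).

279/32

Using pₖ = aₖpₖ₋₁ + pₖ₋₂, qₖ = aₖqₖ₋₁ + qₖ₋₂ (with p₋₁=1, p₋₂=0, q₋₁=0, q₋₂=1):
  k=0: a=8, p=8, q=1
  k=1: a=1, p=9, q=1
  k=2: a=2, p=26, q=3
  k=3: a=1, p=35, q=4
  k=4: a=1, p=61, q=7
  k=5: a=4, p=279, q=32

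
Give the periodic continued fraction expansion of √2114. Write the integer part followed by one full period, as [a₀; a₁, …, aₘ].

[45; 1, 44, 1, 90]

a₀ = ⌊√2114⌋ = 45.
With m₀=0, d₀=1 and mₖ₊₁ = dₖaₖ − mₖ, dₖ₊₁ = (n − mₖ₊₁²)/dₖ, aₖ₊₁ = ⌊(a₀+mₖ₊₁)/dₖ₊₁⌋:
  k=1: m=45, d=89, a=1
  k=2: m=44, d=2, a=44
  k=3: m=44, d=89, a=1
  k=4: m=45, d=1, a=90
d=1 and a=2a₀=90 at k=4, so the next step gives (m, d) = (45, 89) again — its k=1 value — and the period has length 4.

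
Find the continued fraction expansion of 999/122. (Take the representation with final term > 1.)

[8; 5, 3, 3, 2]

999 = 8*122 + 23
122 = 5*23 + 7
23 = 3*7 + 2
7 = 3*2 + 1
2 = 2*1 + 0  (stop)
So 999/122 = [8; 5, 3, 3, 2].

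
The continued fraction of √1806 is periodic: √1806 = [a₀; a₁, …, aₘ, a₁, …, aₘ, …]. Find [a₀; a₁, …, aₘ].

a₀ = ⌊√1806⌋ = 42.
With m₀=0, d₀=1 and mₖ₊₁ = dₖaₖ − mₖ, dₖ₊₁ = (n − mₖ₊₁²)/dₖ, aₖ₊₁ = ⌊(a₀+mₖ₊₁)/dₖ₊₁⌋:
  k=1: m=42, d=42, a=2
  k=2: m=42, d=1, a=84
d=1 and a=2a₀=84 at k=2, so the next step gives (m, d) = (42, 42) again — its k=1 value — and the period has length 2.

[42; 2, 84]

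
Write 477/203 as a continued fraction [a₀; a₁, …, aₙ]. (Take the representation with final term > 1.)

[2; 2, 1, 6, 10]

477 = 2*203 + 71
203 = 2*71 + 61
71 = 1*61 + 10
61 = 6*10 + 1
10 = 10*1 + 0  (stop)
So 477/203 = [2; 2, 1, 6, 10].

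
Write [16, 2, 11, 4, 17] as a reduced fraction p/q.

Using pₖ = aₖpₖ₋₁ + pₖ₋₂ and qₖ = aₖqₖ₋₁ + qₖ₋₂:
  k=0: a=16, p=16, q=1
  k=1: a=2, p=33, q=2
  k=2: a=11, p=379, q=23
  k=3: a=4, p=1549, q=94
  k=4: a=17, p=26712, q=1621

26712/1621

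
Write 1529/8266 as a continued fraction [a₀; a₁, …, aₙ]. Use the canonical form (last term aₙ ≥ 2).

1529 = 0×8266 + 1529
8266 = 5×1529 + 621
1529 = 2×621 + 287
621 = 2×287 + 47
287 = 6×47 + 5
47 = 9×5 + 2
5 = 2×2 + 1
2 = 2×1 + 0  (stop)
So 1529/8266 = [0; 5, 2, 2, 6, 9, 2, 2].

[0; 5, 2, 2, 6, 9, 2, 2]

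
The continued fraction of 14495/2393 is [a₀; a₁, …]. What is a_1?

14495 = 6·2393 + 137   →  a_0 = 6
2393 = 17·137 + 64   →  a_1 = 17

17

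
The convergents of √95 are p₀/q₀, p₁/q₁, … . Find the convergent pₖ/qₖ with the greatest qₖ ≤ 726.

3041/312

√95 = [9; 1, 2, 1, 18, …] (period length 4).
Convergents:
  p_0/q_0 = 9/1
  p_1/q_1 = 10/1
  p_2/q_2 = 29/3
  p_3/q_3 = 39/4
  p_4/q_4 = 731/75
  p_5/q_5 = 770/79
  p_6/q_6 = 2271/233
  p_7/q_7 = 3041/312
  p_8/q_8 = 57009/5849
q_7 = 312 ≤ 726 < 5849 = q_8, so the answer is 3041/312.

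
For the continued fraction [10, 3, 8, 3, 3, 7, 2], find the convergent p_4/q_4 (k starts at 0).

Using pₖ = aₖpₖ₋₁ + pₖ₋₂, qₖ = aₖqₖ₋₁ + qₖ₋₂ (with p₋₁=1, p₋₂=0, q₋₁=0, q₋₂=1):
  k=0: a=10, p=10, q=1
  k=1: a=3, p=31, q=3
  k=2: a=8, p=258, q=25
  k=3: a=3, p=805, q=78
  k=4: a=3, p=2673, q=259

2673/259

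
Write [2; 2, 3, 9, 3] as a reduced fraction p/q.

491/202

Using pₖ = aₖpₖ₋₁ + pₖ₋₂ and qₖ = aₖqₖ₋₁ + qₖ₋₂:
  k=0: a=2, p=2, q=1
  k=1: a=2, p=5, q=2
  k=2: a=3, p=17, q=7
  k=3: a=9, p=158, q=65
  k=4: a=3, p=491, q=202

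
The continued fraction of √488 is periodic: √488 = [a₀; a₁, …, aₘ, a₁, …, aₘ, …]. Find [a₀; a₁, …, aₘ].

a₀ = ⌊√488⌋ = 22.
With m₀=0, d₀=1 and mₖ₊₁ = dₖaₖ − mₖ, dₖ₊₁ = (n − mₖ₊₁²)/dₖ, aₖ₊₁ = ⌊(a₀+mₖ₊₁)/dₖ₊₁⌋:
  k=1: m=22, d=4, a=11
  k=2: m=22, d=1, a=44
d=1 and a=2a₀=44 at k=2, so the next step gives (m, d) = (22, 4) again — its k=1 value — and the period has length 2.

[22; 11, 44]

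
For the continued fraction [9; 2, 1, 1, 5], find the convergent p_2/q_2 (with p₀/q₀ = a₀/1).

28/3

Using pₖ = aₖpₖ₋₁ + pₖ₋₂, qₖ = aₖqₖ₋₁ + qₖ₋₂ (with p₋₁=1, p₋₂=0, q₋₁=0, q₋₂=1):
  k=0: a=9, p=9, q=1
  k=1: a=2, p=19, q=2
  k=2: a=1, p=28, q=3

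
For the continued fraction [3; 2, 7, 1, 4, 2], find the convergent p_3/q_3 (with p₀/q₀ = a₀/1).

Using pₖ = aₖpₖ₋₁ + pₖ₋₂, qₖ = aₖqₖ₋₁ + qₖ₋₂ (with p₋₁=1, p₋₂=0, q₋₁=0, q₋₂=1):
  k=0: a=3, p=3, q=1
  k=1: a=2, p=7, q=2
  k=2: a=7, p=52, q=15
  k=3: a=1, p=59, q=17

59/17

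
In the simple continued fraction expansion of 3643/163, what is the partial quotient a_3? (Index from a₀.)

6

3643 = 22·163 + 57   →  a_0 = 22
163 = 2·57 + 49   →  a_1 = 2
57 = 1·49 + 8   →  a_2 = 1
49 = 6·8 + 1   →  a_3 = 6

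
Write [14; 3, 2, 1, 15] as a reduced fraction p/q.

2245/157

Fold from the inside: start with 15/1.
  1 + 1/15 = 16/15
  2 + 15/16 = 47/16
  3 + 16/47 = 157/47
  14 + 47/157 = 2245/157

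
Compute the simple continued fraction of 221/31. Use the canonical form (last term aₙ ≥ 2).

221 = 7×31 + 4
31 = 7×4 + 3
4 = 1×3 + 1
3 = 3×1 + 0  (stop)
So 221/31 = [7; 7, 1, 3].

[7; 7, 1, 3]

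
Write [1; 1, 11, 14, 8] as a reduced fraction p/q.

Using pₖ = aₖpₖ₋₁ + pₖ₋₂ and qₖ = aₖqₖ₋₁ + qₖ₋₂:
  k=0: a=1, p=1, q=1
  k=1: a=1, p=2, q=1
  k=2: a=11, p=23, q=12
  k=3: a=14, p=324, q=169
  k=4: a=8, p=2615, q=1364

2615/1364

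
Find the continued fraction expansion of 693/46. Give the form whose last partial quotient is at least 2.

[15; 15, 3]

693 = 15*46 + 3
46 = 15*3 + 1
3 = 3*1 + 0  (stop)
So 693/46 = [15; 15, 3].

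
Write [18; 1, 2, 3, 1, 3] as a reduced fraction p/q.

916/49

Using pₖ = aₖpₖ₋₁ + pₖ₋₂ and qₖ = aₖqₖ₋₁ + qₖ₋₂:
  k=0: a=18, p=18, q=1
  k=1: a=1, p=19, q=1
  k=2: a=2, p=56, q=3
  k=3: a=3, p=187, q=10
  k=4: a=1, p=243, q=13
  k=5: a=3, p=916, q=49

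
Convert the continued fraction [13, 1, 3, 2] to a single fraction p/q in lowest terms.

Fold from the inside: start with 2/1.
  3 + 1/2 = 7/2
  1 + 2/7 = 9/7
  13 + 7/9 = 124/9

124/9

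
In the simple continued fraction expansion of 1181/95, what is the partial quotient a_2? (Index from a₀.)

3

1181 = 12·95 + 41   →  a_0 = 12
95 = 2·41 + 13   →  a_1 = 2
41 = 3·13 + 2   →  a_2 = 3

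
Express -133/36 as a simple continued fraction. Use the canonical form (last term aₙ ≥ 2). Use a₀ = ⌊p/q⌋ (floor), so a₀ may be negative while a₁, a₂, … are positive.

-133 = -4×36 + 11
36 = 3×11 + 3
11 = 3×3 + 2
3 = 1×2 + 1
2 = 2×1 + 0  (stop)
So -133/36 = [-4; 3, 3, 1, 2].

[-4; 3, 3, 1, 2]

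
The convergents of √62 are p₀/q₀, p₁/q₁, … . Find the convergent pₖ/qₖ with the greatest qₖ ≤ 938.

√62 = [7; 1, 6, 1, 14, …] (period length 4).
Convergents:
  p_0/q_0 = 7/1
  p_1/q_1 = 8/1
  p_2/q_2 = 55/7
  p_3/q_3 = 63/8
  p_4/q_4 = 937/119
  p_5/q_5 = 1000/127
  p_6/q_6 = 6937/881
  p_7/q_7 = 7937/1008
q_6 = 881 ≤ 938 < 1008 = q_7, so the answer is 6937/881.

6937/881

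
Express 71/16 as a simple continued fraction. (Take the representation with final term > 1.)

71 = 4×16 + 7
16 = 2×7 + 2
7 = 3×2 + 1
2 = 2×1 + 0  (stop)
So 71/16 = [4; 2, 3, 2].

[4; 2, 3, 2]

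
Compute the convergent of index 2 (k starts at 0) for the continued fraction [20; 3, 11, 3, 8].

691/34

Using pₖ = aₖpₖ₋₁ + pₖ₋₂, qₖ = aₖqₖ₋₁ + qₖ₋₂ (with p₋₁=1, p₋₂=0, q₋₁=0, q₋₂=1):
  k=0: a=20, p=20, q=1
  k=1: a=3, p=61, q=3
  k=2: a=11, p=691, q=34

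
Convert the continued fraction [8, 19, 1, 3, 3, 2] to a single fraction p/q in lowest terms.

4774/593

Fold from the inside: start with 2/1.
  3 + 1/2 = 7/2
  3 + 2/7 = 23/7
  1 + 7/23 = 30/23
  19 + 23/30 = 593/30
  8 + 30/593 = 4774/593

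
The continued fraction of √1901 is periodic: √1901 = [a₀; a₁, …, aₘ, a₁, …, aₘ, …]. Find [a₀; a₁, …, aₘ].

[43; 1, 1, 1, 1, 86]

a₀ = ⌊√1901⌋ = 43.
With m₀=0, d₀=1 and mₖ₊₁ = dₖaₖ − mₖ, dₖ₊₁ = (n − mₖ₊₁²)/dₖ, aₖ₊₁ = ⌊(a₀+mₖ₊₁)/dₖ₊₁⌋:
  k=1: m=43, d=52, a=1
  k=2: m=9, d=35, a=1
  k=3: m=26, d=35, a=1
  k=4: m=9, d=52, a=1
  k=5: m=43, d=1, a=86
d=1 and a=2a₀=86 at k=5, so the next step gives (m, d) = (43, 52) again — its k=1 value — and the period has length 5.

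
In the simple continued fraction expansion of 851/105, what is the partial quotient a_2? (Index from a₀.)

1

851 = 8·105 + 11   →  a_0 = 8
105 = 9·11 + 6   →  a_1 = 9
11 = 1·6 + 5   →  a_2 = 1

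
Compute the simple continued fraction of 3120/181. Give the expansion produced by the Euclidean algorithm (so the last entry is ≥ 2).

3120 = 17·181 + 43
181 = 4·43 + 9
43 = 4·9 + 7
9 = 1·7 + 2
7 = 3·2 + 1
2 = 2·1 + 0  (stop)
So 3120/181 = [17; 4, 4, 1, 3, 2].

[17; 4, 4, 1, 3, 2]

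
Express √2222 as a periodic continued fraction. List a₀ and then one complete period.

a₀ = ⌊√2222⌋ = 47.
With m₀=0, d₀=1 and mₖ₊₁ = dₖaₖ − mₖ, dₖ₊₁ = (n − mₖ₊₁²)/dₖ, aₖ₊₁ = ⌊(a₀+mₖ₊₁)/dₖ₊₁⌋:
  k=1: m=47, d=13, a=7
  k=2: m=44, d=22, a=4
  k=3: m=44, d=13, a=7
  k=4: m=47, d=1, a=94
d=1 and a=2a₀=94 at k=4, so the next step gives (m, d) = (47, 13) again — its k=1 value — and the period has length 4.

[47; 7, 4, 7, 94]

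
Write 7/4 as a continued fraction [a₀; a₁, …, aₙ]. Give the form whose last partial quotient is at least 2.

[1; 1, 3]

7 = 1*4 + 3
4 = 1*3 + 1
3 = 3*1 + 0  (stop)
So 7/4 = [1; 1, 3].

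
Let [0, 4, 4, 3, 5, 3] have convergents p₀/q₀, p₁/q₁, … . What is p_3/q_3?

13/55

Using pₖ = aₖpₖ₋₁ + pₖ₋₂, qₖ = aₖqₖ₋₁ + qₖ₋₂ (with p₋₁=1, p₋₂=0, q₋₁=0, q₋₂=1):
  k=0: a=0, p=0, q=1
  k=1: a=4, p=1, q=4
  k=2: a=4, p=4, q=17
  k=3: a=3, p=13, q=55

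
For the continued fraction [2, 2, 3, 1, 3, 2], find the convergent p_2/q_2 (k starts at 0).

17/7

Using pₖ = aₖpₖ₋₁ + pₖ₋₂, qₖ = aₖqₖ₋₁ + qₖ₋₂ (with p₋₁=1, p₋₂=0, q₋₁=0, q₋₂=1):
  k=0: a=2, p=2, q=1
  k=1: a=2, p=5, q=2
  k=2: a=3, p=17, q=7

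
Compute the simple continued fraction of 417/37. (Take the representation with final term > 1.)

417 = 11·37 + 10
37 = 3·10 + 7
10 = 1·7 + 3
7 = 2·3 + 1
3 = 3·1 + 0  (stop)
So 417/37 = [11; 3, 1, 2, 3].

[11; 3, 1, 2, 3]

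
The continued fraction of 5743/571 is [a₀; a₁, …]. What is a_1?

17

5743 = 10·571 + 33   →  a_0 = 10
571 = 17·33 + 10   →  a_1 = 17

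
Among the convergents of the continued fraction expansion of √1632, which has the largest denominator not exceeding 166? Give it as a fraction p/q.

4161/103

√1632 = [40; 2, 1, 1, 19, 1, 1, 2, 80, …] (period length 8).
Convergents:
  p_0/q_0 = 40/1
  p_1/q_1 = 81/2
  p_2/q_2 = 121/3
  p_3/q_3 = 202/5
  p_4/q_4 = 3959/98
  p_5/q_5 = 4161/103
  p_6/q_6 = 8120/201
q_5 = 103 ≤ 166 < 201 = q_6, so the answer is 4161/103.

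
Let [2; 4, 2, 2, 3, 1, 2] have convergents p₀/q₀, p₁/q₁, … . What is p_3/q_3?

Using pₖ = aₖpₖ₋₁ + pₖ₋₂, qₖ = aₖqₖ₋₁ + qₖ₋₂ (with p₋₁=1, p₋₂=0, q₋₁=0, q₋₂=1):
  k=0: a=2, p=2, q=1
  k=1: a=4, p=9, q=4
  k=2: a=2, p=20, q=9
  k=3: a=2, p=49, q=22

49/22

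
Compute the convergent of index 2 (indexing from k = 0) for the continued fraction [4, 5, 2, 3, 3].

46/11

Using pₖ = aₖpₖ₋₁ + pₖ₋₂, qₖ = aₖqₖ₋₁ + qₖ₋₂ (with p₋₁=1, p₋₂=0, q₋₁=0, q₋₂=1):
  k=0: a=4, p=4, q=1
  k=1: a=5, p=21, q=5
  k=2: a=2, p=46, q=11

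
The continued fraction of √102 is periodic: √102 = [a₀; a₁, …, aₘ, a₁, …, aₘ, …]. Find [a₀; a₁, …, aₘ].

[10; 10, 20]

a₀ = ⌊√102⌋ = 10.
With m₀=0, d₀=1 and mₖ₊₁ = dₖaₖ − mₖ, dₖ₊₁ = (n − mₖ₊₁²)/dₖ, aₖ₊₁ = ⌊(a₀+mₖ₊₁)/dₖ₊₁⌋:
  k=1: m=10, d=2, a=10
  k=2: m=10, d=1, a=20
d=1 and a=2a₀=20 at k=2, so the next step gives (m, d) = (10, 2) again — its k=1 value — and the period has length 2.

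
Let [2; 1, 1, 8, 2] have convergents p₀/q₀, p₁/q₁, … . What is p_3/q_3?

43/17

Using pₖ = aₖpₖ₋₁ + pₖ₋₂, qₖ = aₖqₖ₋₁ + qₖ₋₂ (with p₋₁=1, p₋₂=0, q₋₁=0, q₋₂=1):
  k=0: a=2, p=2, q=1
  k=1: a=1, p=3, q=1
  k=2: a=1, p=5, q=2
  k=3: a=8, p=43, q=17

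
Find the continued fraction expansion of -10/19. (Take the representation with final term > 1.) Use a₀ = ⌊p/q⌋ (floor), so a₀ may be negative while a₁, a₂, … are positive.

[-1; 2, 9]

-10 = -1×19 + 9
19 = 2×9 + 1
9 = 9×1 + 0  (stop)
So -10/19 = [-1; 2, 9].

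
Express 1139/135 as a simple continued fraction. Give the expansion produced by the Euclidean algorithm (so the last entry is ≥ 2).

[8; 2, 3, 2, 8]

1139 = 8*135 + 59
135 = 2*59 + 17
59 = 3*17 + 8
17 = 2*8 + 1
8 = 8*1 + 0  (stop)
So 1139/135 = [8; 2, 3, 2, 8].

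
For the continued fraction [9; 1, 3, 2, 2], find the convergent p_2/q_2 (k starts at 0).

39/4

Using pₖ = aₖpₖ₋₁ + pₖ₋₂, qₖ = aₖqₖ₋₁ + qₖ₋₂ (with p₋₁=1, p₋₂=0, q₋₁=0, q₋₂=1):
  k=0: a=9, p=9, q=1
  k=1: a=1, p=10, q=1
  k=2: a=3, p=39, q=4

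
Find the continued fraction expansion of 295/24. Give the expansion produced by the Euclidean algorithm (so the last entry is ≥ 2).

295 = 12*24 + 7
24 = 3*7 + 3
7 = 2*3 + 1
3 = 3*1 + 0  (stop)
So 295/24 = [12; 3, 2, 3].

[12; 3, 2, 3]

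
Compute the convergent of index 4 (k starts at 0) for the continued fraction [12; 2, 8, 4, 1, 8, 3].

1085/87

Using pₖ = aₖpₖ₋₁ + pₖ₋₂, qₖ = aₖqₖ₋₁ + qₖ₋₂ (with p₋₁=1, p₋₂=0, q₋₁=0, q₋₂=1):
  k=0: a=12, p=12, q=1
  k=1: a=2, p=25, q=2
  k=2: a=8, p=212, q=17
  k=3: a=4, p=873, q=70
  k=4: a=1, p=1085, q=87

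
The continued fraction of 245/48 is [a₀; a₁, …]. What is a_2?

1

245 = 5·48 + 5   →  a_0 = 5
48 = 9·5 + 3   →  a_1 = 9
5 = 1·3 + 2   →  a_2 = 1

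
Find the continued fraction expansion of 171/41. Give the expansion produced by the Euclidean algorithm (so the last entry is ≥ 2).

[4; 5, 1, 6]

171 = 4×41 + 7
41 = 5×7 + 6
7 = 1×6 + 1
6 = 6×1 + 0  (stop)
So 171/41 = [4; 5, 1, 6].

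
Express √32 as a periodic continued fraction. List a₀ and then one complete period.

[5; 1, 1, 1, 10]

a₀ = ⌊√32⌋ = 5.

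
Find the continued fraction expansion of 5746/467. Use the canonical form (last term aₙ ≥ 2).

[12; 3, 3, 2, 6, 3]

5746 = 12×467 + 142
467 = 3×142 + 41
142 = 3×41 + 19
41 = 2×19 + 3
19 = 6×3 + 1
3 = 3×1 + 0  (stop)
So 5746/467 = [12; 3, 3, 2, 6, 3].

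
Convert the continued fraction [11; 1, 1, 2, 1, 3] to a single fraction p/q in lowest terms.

301/26

Using pₖ = aₖpₖ₋₁ + pₖ₋₂ and qₖ = aₖqₖ₋₁ + qₖ₋₂:
  k=0: a=11, p=11, q=1
  k=1: a=1, p=12, q=1
  k=2: a=1, p=23, q=2
  k=3: a=2, p=58, q=5
  k=4: a=1, p=81, q=7
  k=5: a=3, p=301, q=26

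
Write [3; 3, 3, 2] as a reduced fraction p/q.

76/23

Using pₖ = aₖpₖ₋₁ + pₖ₋₂ and qₖ = aₖqₖ₋₁ + qₖ₋₂:
  k=0: a=3, p=3, q=1
  k=1: a=3, p=10, q=3
  k=2: a=3, p=33, q=10
  k=3: a=2, p=76, q=23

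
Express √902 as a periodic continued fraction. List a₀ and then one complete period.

[30; 30, 60]

a₀ = ⌊√902⌋ = 30.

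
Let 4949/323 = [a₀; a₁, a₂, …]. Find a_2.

4949 = 15·323 + 104   →  a_0 = 15
323 = 3·104 + 11   →  a_1 = 3
104 = 9·11 + 5   →  a_2 = 9

9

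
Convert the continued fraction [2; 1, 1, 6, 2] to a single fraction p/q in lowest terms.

Using pₖ = aₖpₖ₋₁ + pₖ₋₂ and qₖ = aₖqₖ₋₁ + qₖ₋₂:
  k=0: a=2, p=2, q=1
  k=1: a=1, p=3, q=1
  k=2: a=1, p=5, q=2
  k=3: a=6, p=33, q=13
  k=4: a=2, p=71, q=28

71/28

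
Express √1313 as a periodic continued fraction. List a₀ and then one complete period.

[36; 4, 4, 72]

a₀ = ⌊√1313⌋ = 36.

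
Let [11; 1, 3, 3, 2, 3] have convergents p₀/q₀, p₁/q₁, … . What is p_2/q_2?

Using pₖ = aₖpₖ₋₁ + pₖ₋₂, qₖ = aₖqₖ₋₁ + qₖ₋₂ (with p₋₁=1, p₋₂=0, q₋₁=0, q₋₂=1):
  k=0: a=11, p=11, q=1
  k=1: a=1, p=12, q=1
  k=2: a=3, p=47, q=4

47/4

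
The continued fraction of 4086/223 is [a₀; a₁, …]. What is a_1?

3

4086 = 18·223 + 72   →  a_0 = 18
223 = 3·72 + 7   →  a_1 = 3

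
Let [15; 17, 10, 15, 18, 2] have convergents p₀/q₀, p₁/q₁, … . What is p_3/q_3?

Using pₖ = aₖpₖ₋₁ + pₖ₋₂, qₖ = aₖqₖ₋₁ + qₖ₋₂ (with p₋₁=1, p₋₂=0, q₋₁=0, q₋₂=1):
  k=0: a=15, p=15, q=1
  k=1: a=17, p=256, q=17
  k=2: a=10, p=2575, q=171
  k=3: a=15, p=38881, q=2582

38881/2582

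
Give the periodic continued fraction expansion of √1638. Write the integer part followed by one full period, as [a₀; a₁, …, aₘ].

a₀ = ⌊√1638⌋ = 40.

[40; 2, 8, 2, 80]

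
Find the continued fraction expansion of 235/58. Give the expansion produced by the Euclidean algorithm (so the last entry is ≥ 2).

235 = 4×58 + 3
58 = 19×3 + 1
3 = 3×1 + 0  (stop)
So 235/58 = [4; 19, 3].

[4; 19, 3]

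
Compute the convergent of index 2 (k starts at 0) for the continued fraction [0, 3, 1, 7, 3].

1/4

Using pₖ = aₖpₖ₋₁ + pₖ₋₂, qₖ = aₖqₖ₋₁ + qₖ₋₂ (with p₋₁=1, p₋₂=0, q₋₁=0, q₋₂=1):
  k=0: a=0, p=0, q=1
  k=1: a=3, p=1, q=3
  k=2: a=1, p=1, q=4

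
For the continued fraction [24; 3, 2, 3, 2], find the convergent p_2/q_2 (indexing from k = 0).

Using pₖ = aₖpₖ₋₁ + pₖ₋₂, qₖ = aₖqₖ₋₁ + qₖ₋₂ (with p₋₁=1, p₋₂=0, q₋₁=0, q₋₂=1):
  k=0: a=24, p=24, q=1
  k=1: a=3, p=73, q=3
  k=2: a=2, p=170, q=7

170/7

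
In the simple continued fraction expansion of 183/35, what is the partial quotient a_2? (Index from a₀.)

183 = 5·35 + 8   →  a_0 = 5
35 = 4·8 + 3   →  a_1 = 4
8 = 2·3 + 2   →  a_2 = 2

2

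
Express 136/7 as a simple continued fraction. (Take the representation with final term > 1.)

[19; 2, 3]

136 = 19·7 + 3
7 = 2·3 + 1
3 = 3·1 + 0  (stop)
So 136/7 = [19; 2, 3].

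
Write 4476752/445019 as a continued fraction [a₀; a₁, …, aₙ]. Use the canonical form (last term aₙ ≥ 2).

4476752 = 10*445019 + 26562
445019 = 16*26562 + 20027
26562 = 1*20027 + 6535
20027 = 3*6535 + 422
6535 = 15*422 + 205
422 = 2*205 + 12
205 = 17*12 + 1
12 = 12*1 + 0  (stop)
So 4476752/445019 = [10; 16, 1, 3, 15, 2, 17, 12].

[10; 16, 1, 3, 15, 2, 17, 12]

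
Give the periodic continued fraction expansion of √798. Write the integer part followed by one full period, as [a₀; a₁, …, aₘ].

[28; 4, 56]

a₀ = ⌊√798⌋ = 28.
With m₀=0, d₀=1 and mₖ₊₁ = dₖaₖ − mₖ, dₖ₊₁ = (n − mₖ₊₁²)/dₖ, aₖ₊₁ = ⌊(a₀+mₖ₊₁)/dₖ₊₁⌋:
  k=1: m=28, d=14, a=4
  k=2: m=28, d=1, a=56
d=1 and a=2a₀=56 at k=2, so the next step gives (m, d) = (28, 14) again — its k=1 value — and the period has length 2.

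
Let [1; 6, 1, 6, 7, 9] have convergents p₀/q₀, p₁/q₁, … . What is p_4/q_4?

Using pₖ = aₖpₖ₋₁ + pₖ₋₂, qₖ = aₖqₖ₋₁ + qₖ₋₂ (with p₋₁=1, p₋₂=0, q₋₁=0, q₋₂=1):
  k=0: a=1, p=1, q=1
  k=1: a=6, p=7, q=6
  k=2: a=1, p=8, q=7
  k=3: a=6, p=55, q=48
  k=4: a=7, p=393, q=343

393/343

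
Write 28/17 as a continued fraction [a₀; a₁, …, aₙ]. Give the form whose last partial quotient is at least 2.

[1; 1, 1, 1, 5]

28 = 1*17 + 11
17 = 1*11 + 6
11 = 1*6 + 5
6 = 1*5 + 1
5 = 5*1 + 0  (stop)
So 28/17 = [1; 1, 1, 1, 5].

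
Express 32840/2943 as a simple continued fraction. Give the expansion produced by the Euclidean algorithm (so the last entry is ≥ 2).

32840 = 11·2943 + 467
2943 = 6·467 + 141
467 = 3·141 + 44
141 = 3·44 + 9
44 = 4·9 + 8
9 = 1·8 + 1
8 = 8·1 + 0  (stop)
So 32840/2943 = [11; 6, 3, 3, 4, 1, 8].

[11; 6, 3, 3, 4, 1, 8]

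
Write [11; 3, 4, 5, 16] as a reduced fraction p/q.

Fold from the inside: start with 16/1.
  5 + 1/16 = 81/16
  4 + 16/81 = 340/81
  3 + 81/340 = 1101/340
  11 + 340/1101 = 12451/1101

12451/1101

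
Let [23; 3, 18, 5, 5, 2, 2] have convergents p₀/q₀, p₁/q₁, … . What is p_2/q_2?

Using pₖ = aₖpₖ₋₁ + pₖ₋₂, qₖ = aₖqₖ₋₁ + qₖ₋₂ (with p₋₁=1, p₋₂=0, q₋₁=0, q₋₂=1):
  k=0: a=23, p=23, q=1
  k=1: a=3, p=70, q=3
  k=2: a=18, p=1283, q=55

1283/55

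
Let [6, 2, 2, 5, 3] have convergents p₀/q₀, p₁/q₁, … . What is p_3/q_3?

Using pₖ = aₖpₖ₋₁ + pₖ₋₂, qₖ = aₖqₖ₋₁ + qₖ₋₂ (with p₋₁=1, p₋₂=0, q₋₁=0, q₋₂=1):
  k=0: a=6, p=6, q=1
  k=1: a=2, p=13, q=2
  k=2: a=2, p=32, q=5
  k=3: a=5, p=173, q=27

173/27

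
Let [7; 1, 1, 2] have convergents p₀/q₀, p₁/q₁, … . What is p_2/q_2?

Using pₖ = aₖpₖ₋₁ + pₖ₋₂, qₖ = aₖqₖ₋₁ + qₖ₋₂ (with p₋₁=1, p₋₂=0, q₋₁=0, q₋₂=1):
  k=0: a=7, p=7, q=1
  k=1: a=1, p=8, q=1
  k=2: a=1, p=15, q=2

15/2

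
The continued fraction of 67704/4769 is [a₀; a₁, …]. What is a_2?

11

67704 = 14·4769 + 938   →  a_0 = 14
4769 = 5·938 + 79   →  a_1 = 5
938 = 11·79 + 69   →  a_2 = 11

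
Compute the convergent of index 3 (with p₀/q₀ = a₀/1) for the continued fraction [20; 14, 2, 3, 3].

Using pₖ = aₖpₖ₋₁ + pₖ₋₂, qₖ = aₖqₖ₋₁ + qₖ₋₂ (with p₋₁=1, p₋₂=0, q₋₁=0, q₋₂=1):
  k=0: a=20, p=20, q=1
  k=1: a=14, p=281, q=14
  k=2: a=2, p=582, q=29
  k=3: a=3, p=2027, q=101

2027/101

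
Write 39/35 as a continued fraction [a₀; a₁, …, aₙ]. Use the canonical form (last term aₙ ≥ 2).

39 = 1×35 + 4
35 = 8×4 + 3
4 = 1×3 + 1
3 = 3×1 + 0  (stop)
So 39/35 = [1; 8, 1, 3].

[1; 8, 1, 3]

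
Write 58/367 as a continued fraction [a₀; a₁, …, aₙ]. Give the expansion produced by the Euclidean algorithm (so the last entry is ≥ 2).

[0; 6, 3, 19]

58 = 0×367 + 58
367 = 6×58 + 19
58 = 3×19 + 1
19 = 19×1 + 0  (stop)
So 58/367 = [0; 6, 3, 19].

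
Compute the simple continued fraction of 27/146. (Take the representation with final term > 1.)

[0; 5, 2, 2, 5]

27 = 0·146 + 27
146 = 5·27 + 11
27 = 2·11 + 5
11 = 2·5 + 1
5 = 5·1 + 0  (stop)
So 27/146 = [0; 5, 2, 2, 5].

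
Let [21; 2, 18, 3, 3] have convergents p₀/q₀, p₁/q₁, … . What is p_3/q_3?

Using pₖ = aₖpₖ₋₁ + pₖ₋₂, qₖ = aₖqₖ₋₁ + qₖ₋₂ (with p₋₁=1, p₋₂=0, q₋₁=0, q₋₂=1):
  k=0: a=21, p=21, q=1
  k=1: a=2, p=43, q=2
  k=2: a=18, p=795, q=37
  k=3: a=3, p=2428, q=113

2428/113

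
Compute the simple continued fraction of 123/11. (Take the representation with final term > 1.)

123 = 11*11 + 2
11 = 5*2 + 1
2 = 2*1 + 0  (stop)
So 123/11 = [11; 5, 2].

[11; 5, 2]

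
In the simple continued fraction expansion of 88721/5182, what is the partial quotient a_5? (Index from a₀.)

88721 = 17·5182 + 627   →  a_0 = 17
5182 = 8·627 + 166   →  a_1 = 8
627 = 3·166 + 129   →  a_2 = 3
166 = 1·129 + 37   →  a_3 = 1
129 = 3·37 + 18   →  a_4 = 3
37 = 2·18 + 1   →  a_5 = 2

2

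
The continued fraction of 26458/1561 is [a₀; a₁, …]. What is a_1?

1

26458 = 16·1561 + 1482   →  a_0 = 16
1561 = 1·1482 + 79   →  a_1 = 1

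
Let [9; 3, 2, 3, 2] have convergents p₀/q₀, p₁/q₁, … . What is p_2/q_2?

65/7

Using pₖ = aₖpₖ₋₁ + pₖ₋₂, qₖ = aₖqₖ₋₁ + qₖ₋₂ (with p₋₁=1, p₋₂=0, q₋₁=0, q₋₂=1):
  k=0: a=9, p=9, q=1
  k=1: a=3, p=28, q=3
  k=2: a=2, p=65, q=7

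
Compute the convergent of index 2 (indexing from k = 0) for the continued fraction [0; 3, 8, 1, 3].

8/25

Using pₖ = aₖpₖ₋₁ + pₖ₋₂, qₖ = aₖqₖ₋₁ + qₖ₋₂ (with p₋₁=1, p₋₂=0, q₋₁=0, q₋₂=1):
  k=0: a=0, p=0, q=1
  k=1: a=3, p=1, q=3
  k=2: a=8, p=8, q=25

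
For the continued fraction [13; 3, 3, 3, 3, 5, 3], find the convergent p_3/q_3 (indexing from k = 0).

439/33

Using pₖ = aₖpₖ₋₁ + pₖ₋₂, qₖ = aₖqₖ₋₁ + qₖ₋₂ (with p₋₁=1, p₋₂=0, q₋₁=0, q₋₂=1):
  k=0: a=13, p=13, q=1
  k=1: a=3, p=40, q=3
  k=2: a=3, p=133, q=10
  k=3: a=3, p=439, q=33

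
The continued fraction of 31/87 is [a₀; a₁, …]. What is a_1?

2

31 = 0·87 + 31   →  a_0 = 0
87 = 2·31 + 25   →  a_1 = 2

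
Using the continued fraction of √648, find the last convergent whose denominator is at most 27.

280/11

√648 = [25; 2, 5, 6, 5, 2, 50, …] (period length 6).
Convergents:
  p_0/q_0 = 25/1
  p_1/q_1 = 51/2
  p_2/q_2 = 280/11
  p_3/q_3 = 1731/68
q_2 = 11 ≤ 27 < 68 = q_3, so the answer is 280/11.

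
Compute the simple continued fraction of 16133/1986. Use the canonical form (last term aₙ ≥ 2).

16133 = 8×1986 + 245
1986 = 8×245 + 26
245 = 9×26 + 11
26 = 2×11 + 4
11 = 2×4 + 3
4 = 1×3 + 1
3 = 3×1 + 0  (stop)
So 16133/1986 = [8; 8, 9, 2, 2, 1, 3].

[8; 8, 9, 2, 2, 1, 3]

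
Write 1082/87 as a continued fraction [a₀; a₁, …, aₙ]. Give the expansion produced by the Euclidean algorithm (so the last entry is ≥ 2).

1082 = 12*87 + 38
87 = 2*38 + 11
38 = 3*11 + 5
11 = 2*5 + 1
5 = 5*1 + 0  (stop)
So 1082/87 = [12; 2, 3, 2, 5].

[12; 2, 3, 2, 5]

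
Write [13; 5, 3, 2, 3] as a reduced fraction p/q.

Using pₖ = aₖpₖ₋₁ + pₖ₋₂ and qₖ = aₖqₖ₋₁ + qₖ₋₂:
  k=0: a=13, p=13, q=1
  k=1: a=5, p=66, q=5
  k=2: a=3, p=211, q=16
  k=3: a=2, p=488, q=37
  k=4: a=3, p=1675, q=127

1675/127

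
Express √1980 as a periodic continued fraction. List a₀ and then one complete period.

[44; 2, 88]

a₀ = ⌊√1980⌋ = 44.
With m₀=0, d₀=1 and mₖ₊₁ = dₖaₖ − mₖ, dₖ₊₁ = (n − mₖ₊₁²)/dₖ, aₖ₊₁ = ⌊(a₀+mₖ₊₁)/dₖ₊₁⌋:
  k=1: m=44, d=44, a=2
  k=2: m=44, d=1, a=88
d=1 and a=2a₀=88 at k=2, so the next step gives (m, d) = (44, 44) again — its k=1 value — and the period has length 2.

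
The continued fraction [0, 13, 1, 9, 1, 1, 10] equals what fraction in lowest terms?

Fold from the inside: start with 10/1.
  1 + 1/10 = 11/10
  1 + 10/11 = 21/11
  9 + 11/21 = 200/21
  1 + 21/200 = 221/200
  13 + 200/221 = 3073/221
  0 + 221/3073 = 221/3073

221/3073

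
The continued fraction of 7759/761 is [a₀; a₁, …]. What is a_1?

5

7759 = 10·761 + 149   →  a_0 = 10
761 = 5·149 + 16   →  a_1 = 5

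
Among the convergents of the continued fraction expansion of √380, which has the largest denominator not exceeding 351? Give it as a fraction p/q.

√380 = [19; 2, 38, …] (period length 2).
Convergents:
  p_0/q_0 = 19/1
  p_1/q_1 = 39/2
  p_2/q_2 = 1501/77
  p_3/q_3 = 3041/156
  p_4/q_4 = 117059/6005
q_3 = 156 ≤ 351 < 6005 = q_4, so the answer is 3041/156.

3041/156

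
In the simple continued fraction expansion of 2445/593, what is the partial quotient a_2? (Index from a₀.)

2445 = 4·593 + 73   →  a_0 = 4
593 = 8·73 + 9   →  a_1 = 8
73 = 8·9 + 1   →  a_2 = 8

8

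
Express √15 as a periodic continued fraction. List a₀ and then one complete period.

[3; 1, 6]

a₀ = ⌊√15⌋ = 3.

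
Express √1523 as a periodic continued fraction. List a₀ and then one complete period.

a₀ = ⌊√1523⌋ = 39.
With m₀=0, d₀=1 and mₖ₊₁ = dₖaₖ − mₖ, dₖ₊₁ = (n − mₖ₊₁²)/dₖ, aₖ₊₁ = ⌊(a₀+mₖ₊₁)/dₖ₊₁⌋:
  k=1: m=39, d=2, a=39
  k=2: m=39, d=1, a=78
d=1 and a=2a₀=78 at k=2, so the next step gives (m, d) = (39, 2) again — its k=1 value — and the period has length 2.

[39; 39, 78]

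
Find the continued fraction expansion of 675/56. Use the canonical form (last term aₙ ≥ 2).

[12; 18, 1, 2]

675 = 12*56 + 3
56 = 18*3 + 2
3 = 1*2 + 1
2 = 2*1 + 0  (stop)
So 675/56 = [12; 18, 1, 2].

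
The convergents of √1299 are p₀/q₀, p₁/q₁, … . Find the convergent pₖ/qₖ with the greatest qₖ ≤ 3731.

√1299 = [36; 24, 72, …] (period length 2).
Convergents:
  p_0/q_0 = 36/1
  p_1/q_1 = 865/24
  p_2/q_2 = 62316/1729
  p_3/q_3 = 1496449/41520
q_2 = 1729 ≤ 3731 < 41520 = q_3, so the answer is 62316/1729.

62316/1729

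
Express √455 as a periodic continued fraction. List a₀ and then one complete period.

a₀ = ⌊√455⌋ = 21.
With m₀=0, d₀=1 and mₖ₊₁ = dₖaₖ − mₖ, dₖ₊₁ = (n − mₖ₊₁²)/dₖ, aₖ₊₁ = ⌊(a₀+mₖ₊₁)/dₖ₊₁⌋:
  k=1: m=21, d=14, a=3
  k=2: m=21, d=1, a=42
d=1 and a=2a₀=42 at k=2, so the next step gives (m, d) = (21, 14) again — its k=1 value — and the period has length 2.

[21; 3, 42]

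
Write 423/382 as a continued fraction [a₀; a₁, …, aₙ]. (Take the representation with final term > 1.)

[1; 9, 3, 6, 2]

423 = 1·382 + 41
382 = 9·41 + 13
41 = 3·13 + 2
13 = 6·2 + 1
2 = 2·1 + 0  (stop)
So 423/382 = [1; 9, 3, 6, 2].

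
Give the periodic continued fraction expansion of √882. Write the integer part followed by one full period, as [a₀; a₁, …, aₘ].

a₀ = ⌊√882⌋ = 29.

[29; 1, 2, 3, 6, 3, 2, 1, 58]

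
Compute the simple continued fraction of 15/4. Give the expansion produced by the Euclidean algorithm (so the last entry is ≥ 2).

[3; 1, 3]

15 = 3×4 + 3
4 = 1×3 + 1
3 = 3×1 + 0  (stop)
So 15/4 = [3; 1, 3].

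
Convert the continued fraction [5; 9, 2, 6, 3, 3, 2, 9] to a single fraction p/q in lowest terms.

142678/27945

Fold from the inside: start with 9/1.
  2 + 1/9 = 19/9
  3 + 9/19 = 66/19
  3 + 19/66 = 217/66
  6 + 66/217 = 1368/217
  2 + 217/1368 = 2953/1368
  9 + 1368/2953 = 27945/2953
  5 + 2953/27945 = 142678/27945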